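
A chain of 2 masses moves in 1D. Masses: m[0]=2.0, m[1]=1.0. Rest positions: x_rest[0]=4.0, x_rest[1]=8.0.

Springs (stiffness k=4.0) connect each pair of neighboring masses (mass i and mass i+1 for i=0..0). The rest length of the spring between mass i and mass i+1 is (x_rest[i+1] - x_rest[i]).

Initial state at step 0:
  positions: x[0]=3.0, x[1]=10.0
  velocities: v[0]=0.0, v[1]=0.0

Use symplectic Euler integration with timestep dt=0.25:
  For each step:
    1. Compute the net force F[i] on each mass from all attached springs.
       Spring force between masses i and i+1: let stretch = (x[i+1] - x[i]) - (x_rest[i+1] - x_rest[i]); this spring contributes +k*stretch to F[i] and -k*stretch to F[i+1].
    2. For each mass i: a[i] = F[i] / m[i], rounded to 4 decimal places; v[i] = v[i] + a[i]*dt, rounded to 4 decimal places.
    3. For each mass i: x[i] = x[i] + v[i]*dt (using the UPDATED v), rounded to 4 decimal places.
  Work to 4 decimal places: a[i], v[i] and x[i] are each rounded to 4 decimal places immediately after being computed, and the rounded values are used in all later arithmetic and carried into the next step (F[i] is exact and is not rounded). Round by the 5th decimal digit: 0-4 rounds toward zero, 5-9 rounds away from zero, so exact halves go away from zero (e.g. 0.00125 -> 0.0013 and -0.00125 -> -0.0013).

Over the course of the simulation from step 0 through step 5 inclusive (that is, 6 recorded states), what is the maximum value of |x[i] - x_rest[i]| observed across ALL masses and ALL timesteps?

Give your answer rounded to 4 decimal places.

Step 0: x=[3.0000 10.0000] v=[0.0000 0.0000]
Step 1: x=[3.3750 9.2500] v=[1.5000 -3.0000]
Step 2: x=[3.9844 8.0313] v=[2.4375 -4.8750]
Step 3: x=[4.5997 6.8008] v=[2.4610 -4.9219]
Step 4: x=[4.9901 6.0201] v=[1.5616 -3.1230]
Step 5: x=[5.0093 5.9819] v=[0.0766 -0.1530]
Max displacement = 2.0181

Answer: 2.0181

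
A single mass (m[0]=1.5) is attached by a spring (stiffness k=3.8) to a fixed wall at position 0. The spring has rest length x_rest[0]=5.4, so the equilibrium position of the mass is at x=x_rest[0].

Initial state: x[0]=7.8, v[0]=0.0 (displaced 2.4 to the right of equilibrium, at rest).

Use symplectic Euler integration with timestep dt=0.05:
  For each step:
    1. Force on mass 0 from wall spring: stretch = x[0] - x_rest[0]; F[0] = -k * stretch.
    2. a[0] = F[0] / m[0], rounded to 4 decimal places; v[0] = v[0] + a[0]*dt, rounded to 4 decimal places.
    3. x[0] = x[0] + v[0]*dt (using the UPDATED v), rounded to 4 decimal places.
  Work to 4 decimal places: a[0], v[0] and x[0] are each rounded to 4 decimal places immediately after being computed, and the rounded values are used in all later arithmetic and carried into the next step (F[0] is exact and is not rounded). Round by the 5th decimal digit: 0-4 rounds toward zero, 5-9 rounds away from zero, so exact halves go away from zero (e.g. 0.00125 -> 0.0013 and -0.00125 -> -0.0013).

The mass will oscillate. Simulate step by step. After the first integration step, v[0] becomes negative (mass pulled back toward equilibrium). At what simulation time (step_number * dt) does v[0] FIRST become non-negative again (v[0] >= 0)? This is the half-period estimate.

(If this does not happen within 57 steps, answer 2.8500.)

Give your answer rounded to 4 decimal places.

Answer: 2.0000

Derivation:
Step 0: x=[7.8000] v=[0.0000]
Step 1: x=[7.7848] v=[-0.3040]
Step 2: x=[7.7545] v=[-0.6061]
Step 3: x=[7.7093] v=[-0.9043]
Step 4: x=[7.6495] v=[-1.1968]
Step 5: x=[7.5754] v=[-1.4817]
Step 6: x=[7.4875] v=[-1.7573]
Step 7: x=[7.3864] v=[-2.0217]
Step 8: x=[7.2727] v=[-2.2733]
Step 9: x=[7.1472] v=[-2.5105]
Step 10: x=[7.0106] v=[-2.7318]
Step 11: x=[6.8638] v=[-2.9358]
Step 12: x=[6.7077] v=[-3.1212]
Step 13: x=[6.5434] v=[-3.2868]
Step 14: x=[6.3718] v=[-3.4316]
Step 15: x=[6.1941] v=[-3.5547]
Step 16: x=[6.0113] v=[-3.6553]
Step 17: x=[5.8247] v=[-3.7327]
Step 18: x=[5.6354] v=[-3.7865]
Step 19: x=[5.4446] v=[-3.8163]
Step 20: x=[5.2535] v=[-3.8220]
Step 21: x=[5.0633] v=[-3.8034]
Step 22: x=[4.8753] v=[-3.7608]
Step 23: x=[4.6906] v=[-3.6943]
Step 24: x=[4.5104] v=[-3.6044]
Step 25: x=[4.3358] v=[-3.4917]
Step 26: x=[4.1680] v=[-3.3569]
Step 27: x=[4.0080] v=[-3.2008]
Step 28: x=[3.8568] v=[-3.0245]
Step 29: x=[3.7154] v=[-2.8290]
Step 30: x=[3.5846] v=[-2.6156]
Step 31: x=[3.4653] v=[-2.3857]
Step 32: x=[3.3583] v=[-2.1406]
Step 33: x=[3.2642] v=[-1.8820]
Step 34: x=[3.1836] v=[-1.6115]
Step 35: x=[3.1171] v=[-1.3308]
Step 36: x=[3.0650] v=[-1.0416]
Step 37: x=[3.0277] v=[-0.7458]
Step 38: x=[3.0054] v=[-0.4453]
Step 39: x=[2.9983] v=[-0.1420]
Step 40: x=[3.0064] v=[0.1622]
First v>=0 after going negative at step 40, time=2.0000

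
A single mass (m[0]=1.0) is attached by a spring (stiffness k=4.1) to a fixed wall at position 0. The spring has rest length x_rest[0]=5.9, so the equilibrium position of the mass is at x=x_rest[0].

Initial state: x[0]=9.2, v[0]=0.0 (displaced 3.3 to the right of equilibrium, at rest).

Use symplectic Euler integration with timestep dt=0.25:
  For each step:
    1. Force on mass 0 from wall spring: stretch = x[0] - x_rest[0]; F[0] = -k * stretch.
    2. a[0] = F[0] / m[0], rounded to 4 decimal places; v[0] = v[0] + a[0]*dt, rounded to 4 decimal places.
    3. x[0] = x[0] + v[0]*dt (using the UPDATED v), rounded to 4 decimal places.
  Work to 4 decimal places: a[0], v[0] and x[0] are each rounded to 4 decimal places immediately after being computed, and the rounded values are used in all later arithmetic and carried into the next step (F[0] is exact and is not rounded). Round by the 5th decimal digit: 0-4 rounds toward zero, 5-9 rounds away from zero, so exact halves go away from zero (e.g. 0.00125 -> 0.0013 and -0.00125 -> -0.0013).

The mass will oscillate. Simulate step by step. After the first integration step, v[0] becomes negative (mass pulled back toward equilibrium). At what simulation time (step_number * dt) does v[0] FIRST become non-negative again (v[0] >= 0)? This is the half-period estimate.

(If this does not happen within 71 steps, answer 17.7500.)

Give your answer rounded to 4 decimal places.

Step 0: x=[9.2000] v=[0.0000]
Step 1: x=[8.3544] v=[-3.3825]
Step 2: x=[6.8798] v=[-5.8983]
Step 3: x=[5.1542] v=[-6.9026]
Step 4: x=[3.6197] v=[-6.1382]
Step 5: x=[2.6695] v=[-3.8009]
Step 6: x=[2.5471] v=[-0.4896]
Step 7: x=[3.2839] v=[2.9471]
First v>=0 after going negative at step 7, time=1.7500

Answer: 1.7500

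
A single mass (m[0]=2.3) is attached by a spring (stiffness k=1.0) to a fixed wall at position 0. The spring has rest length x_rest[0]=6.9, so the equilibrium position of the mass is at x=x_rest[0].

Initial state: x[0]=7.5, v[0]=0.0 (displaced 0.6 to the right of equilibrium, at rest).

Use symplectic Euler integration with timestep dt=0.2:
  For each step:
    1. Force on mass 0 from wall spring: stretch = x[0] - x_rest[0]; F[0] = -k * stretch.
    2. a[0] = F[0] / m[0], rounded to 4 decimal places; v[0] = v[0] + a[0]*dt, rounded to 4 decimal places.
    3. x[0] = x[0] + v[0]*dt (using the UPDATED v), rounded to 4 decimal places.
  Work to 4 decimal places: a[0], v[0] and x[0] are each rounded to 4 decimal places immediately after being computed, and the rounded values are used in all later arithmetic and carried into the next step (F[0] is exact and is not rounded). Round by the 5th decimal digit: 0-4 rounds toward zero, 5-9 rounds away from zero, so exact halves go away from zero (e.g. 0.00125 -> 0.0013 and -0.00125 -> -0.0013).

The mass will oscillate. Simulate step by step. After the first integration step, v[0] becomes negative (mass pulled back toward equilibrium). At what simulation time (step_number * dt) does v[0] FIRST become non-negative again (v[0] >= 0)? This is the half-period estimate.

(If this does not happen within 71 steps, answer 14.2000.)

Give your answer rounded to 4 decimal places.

Step 0: x=[7.5000] v=[0.0000]
Step 1: x=[7.4896] v=[-0.0522]
Step 2: x=[7.4689] v=[-0.1035]
Step 3: x=[7.4383] v=[-0.1530]
Step 4: x=[7.3983] v=[-0.1998]
Step 5: x=[7.3497] v=[-0.2431]
Step 6: x=[7.2933] v=[-0.2822]
Step 7: x=[7.2300] v=[-0.3164]
Step 8: x=[7.1610] v=[-0.3451]
Step 9: x=[7.0874] v=[-0.3678]
Step 10: x=[7.0106] v=[-0.3841]
Step 11: x=[6.9319] v=[-0.3937]
Step 12: x=[6.8526] v=[-0.3965]
Step 13: x=[6.7741] v=[-0.3924]
Step 14: x=[6.6978] v=[-0.3815]
Step 15: x=[6.6250] v=[-0.3639]
Step 16: x=[6.5570] v=[-0.3400]
Step 17: x=[6.4950] v=[-0.3102]
Step 18: x=[6.4400] v=[-0.2750]
Step 19: x=[6.3930] v=[-0.2350]
Step 20: x=[6.3548] v=[-0.1909]
Step 21: x=[6.3261] v=[-0.1435]
Step 22: x=[6.3074] v=[-0.0936]
Step 23: x=[6.2990] v=[-0.0421]
Step 24: x=[6.3010] v=[0.0102]
First v>=0 after going negative at step 24, time=4.8000

Answer: 4.8000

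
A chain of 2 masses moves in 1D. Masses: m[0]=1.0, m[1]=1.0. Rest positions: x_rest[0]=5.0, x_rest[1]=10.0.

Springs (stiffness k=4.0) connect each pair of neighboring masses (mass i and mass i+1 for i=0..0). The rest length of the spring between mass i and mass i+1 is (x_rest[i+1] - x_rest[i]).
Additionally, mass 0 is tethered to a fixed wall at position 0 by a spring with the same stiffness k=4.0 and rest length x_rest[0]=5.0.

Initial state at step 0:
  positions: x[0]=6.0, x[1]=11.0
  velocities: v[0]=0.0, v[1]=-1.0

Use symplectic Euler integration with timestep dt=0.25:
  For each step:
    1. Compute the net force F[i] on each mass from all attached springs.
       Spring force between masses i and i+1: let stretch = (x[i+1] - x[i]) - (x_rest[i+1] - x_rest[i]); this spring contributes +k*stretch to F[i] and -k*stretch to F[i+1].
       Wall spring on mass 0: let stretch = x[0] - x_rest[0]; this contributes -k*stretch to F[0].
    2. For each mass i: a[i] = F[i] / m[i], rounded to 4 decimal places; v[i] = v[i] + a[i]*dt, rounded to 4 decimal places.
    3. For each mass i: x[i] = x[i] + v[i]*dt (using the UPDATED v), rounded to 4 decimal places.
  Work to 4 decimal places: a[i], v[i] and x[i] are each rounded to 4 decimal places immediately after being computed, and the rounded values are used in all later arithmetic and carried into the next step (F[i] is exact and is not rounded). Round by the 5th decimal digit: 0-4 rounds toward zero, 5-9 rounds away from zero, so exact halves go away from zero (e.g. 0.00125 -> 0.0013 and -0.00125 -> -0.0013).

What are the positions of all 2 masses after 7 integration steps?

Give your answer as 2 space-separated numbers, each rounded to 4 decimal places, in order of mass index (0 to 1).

Step 0: x=[6.0000 11.0000] v=[0.0000 -1.0000]
Step 1: x=[5.7500 10.7500] v=[-1.0000 -1.0000]
Step 2: x=[5.3125 10.5000] v=[-1.7500 -1.0000]
Step 3: x=[4.8438 10.2031] v=[-1.8750 -1.1875]
Step 4: x=[4.5039 9.8164] v=[-1.3595 -1.5468]
Step 5: x=[4.3662 9.3516] v=[-0.5509 -1.8593]
Step 6: x=[4.3833 8.8904] v=[0.0683 -1.8447]
Step 7: x=[4.4313 8.5525] v=[0.1921 -1.3518]

Answer: 4.4313 8.5525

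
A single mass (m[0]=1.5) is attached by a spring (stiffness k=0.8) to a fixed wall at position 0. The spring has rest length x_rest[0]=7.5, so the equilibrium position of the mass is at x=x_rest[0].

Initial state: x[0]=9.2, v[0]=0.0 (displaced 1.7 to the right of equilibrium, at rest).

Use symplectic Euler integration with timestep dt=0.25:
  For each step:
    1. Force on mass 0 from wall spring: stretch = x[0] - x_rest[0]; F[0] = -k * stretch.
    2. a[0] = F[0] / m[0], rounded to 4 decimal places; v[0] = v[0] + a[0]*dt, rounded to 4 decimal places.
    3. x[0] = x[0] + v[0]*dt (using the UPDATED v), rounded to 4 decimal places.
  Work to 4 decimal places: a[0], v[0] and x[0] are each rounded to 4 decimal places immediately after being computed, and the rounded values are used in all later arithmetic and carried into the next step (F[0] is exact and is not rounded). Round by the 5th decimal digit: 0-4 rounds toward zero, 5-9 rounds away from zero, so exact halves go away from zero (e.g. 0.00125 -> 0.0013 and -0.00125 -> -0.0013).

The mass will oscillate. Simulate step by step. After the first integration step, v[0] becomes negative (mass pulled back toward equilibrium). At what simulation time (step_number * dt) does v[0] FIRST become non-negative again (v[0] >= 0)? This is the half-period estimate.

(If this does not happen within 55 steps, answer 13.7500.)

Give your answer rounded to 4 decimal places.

Answer: 4.5000

Derivation:
Step 0: x=[9.2000] v=[0.0000]
Step 1: x=[9.1433] v=[-0.2267]
Step 2: x=[9.0319] v=[-0.4458]
Step 3: x=[8.8694] v=[-0.6501]
Step 4: x=[8.6612] v=[-0.8327]
Step 5: x=[8.4143] v=[-0.9875]
Step 6: x=[8.1370] v=[-1.1094]
Step 7: x=[7.8384] v=[-1.1943]
Step 8: x=[7.5286] v=[-1.2394]
Step 9: x=[7.2178] v=[-1.2432]
Step 10: x=[6.9164] v=[-1.2056]
Step 11: x=[6.6345] v=[-1.1278]
Step 12: x=[6.3814] v=[-1.0124]
Step 13: x=[6.1656] v=[-0.8633]
Step 14: x=[5.9943] v=[-0.6854]
Step 15: x=[5.8731] v=[-0.4847]
Step 16: x=[5.8062] v=[-0.2678]
Step 17: x=[5.7957] v=[-0.0420]
Step 18: x=[5.8420] v=[0.1853]
First v>=0 after going negative at step 18, time=4.5000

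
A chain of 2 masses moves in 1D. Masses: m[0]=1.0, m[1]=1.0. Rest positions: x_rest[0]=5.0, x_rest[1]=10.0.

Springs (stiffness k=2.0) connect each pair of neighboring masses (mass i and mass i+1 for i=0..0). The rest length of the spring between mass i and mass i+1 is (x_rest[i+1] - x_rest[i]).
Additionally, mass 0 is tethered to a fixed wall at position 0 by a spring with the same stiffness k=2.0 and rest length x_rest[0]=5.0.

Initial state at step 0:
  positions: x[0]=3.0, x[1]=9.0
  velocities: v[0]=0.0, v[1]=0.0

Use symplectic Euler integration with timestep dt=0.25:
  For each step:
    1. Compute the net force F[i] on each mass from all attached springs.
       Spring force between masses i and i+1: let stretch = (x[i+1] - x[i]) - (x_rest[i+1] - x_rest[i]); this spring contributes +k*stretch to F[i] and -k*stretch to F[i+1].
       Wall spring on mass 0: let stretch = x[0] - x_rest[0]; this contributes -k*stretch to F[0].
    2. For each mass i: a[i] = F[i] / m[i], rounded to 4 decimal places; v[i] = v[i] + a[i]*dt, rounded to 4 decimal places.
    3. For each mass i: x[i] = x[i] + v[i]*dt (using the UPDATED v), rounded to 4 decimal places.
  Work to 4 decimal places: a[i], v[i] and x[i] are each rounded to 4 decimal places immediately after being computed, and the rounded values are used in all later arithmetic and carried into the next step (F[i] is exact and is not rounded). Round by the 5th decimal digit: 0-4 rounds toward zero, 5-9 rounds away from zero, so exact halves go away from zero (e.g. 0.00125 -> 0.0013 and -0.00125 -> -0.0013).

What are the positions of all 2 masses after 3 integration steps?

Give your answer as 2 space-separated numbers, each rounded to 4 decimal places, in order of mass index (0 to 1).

Answer: 4.7383 8.5410

Derivation:
Step 0: x=[3.0000 9.0000] v=[0.0000 0.0000]
Step 1: x=[3.3750 8.8750] v=[1.5000 -0.5000]
Step 2: x=[4.0156 8.6875] v=[2.5625 -0.7500]
Step 3: x=[4.7383 8.5410] v=[2.8907 -0.5860]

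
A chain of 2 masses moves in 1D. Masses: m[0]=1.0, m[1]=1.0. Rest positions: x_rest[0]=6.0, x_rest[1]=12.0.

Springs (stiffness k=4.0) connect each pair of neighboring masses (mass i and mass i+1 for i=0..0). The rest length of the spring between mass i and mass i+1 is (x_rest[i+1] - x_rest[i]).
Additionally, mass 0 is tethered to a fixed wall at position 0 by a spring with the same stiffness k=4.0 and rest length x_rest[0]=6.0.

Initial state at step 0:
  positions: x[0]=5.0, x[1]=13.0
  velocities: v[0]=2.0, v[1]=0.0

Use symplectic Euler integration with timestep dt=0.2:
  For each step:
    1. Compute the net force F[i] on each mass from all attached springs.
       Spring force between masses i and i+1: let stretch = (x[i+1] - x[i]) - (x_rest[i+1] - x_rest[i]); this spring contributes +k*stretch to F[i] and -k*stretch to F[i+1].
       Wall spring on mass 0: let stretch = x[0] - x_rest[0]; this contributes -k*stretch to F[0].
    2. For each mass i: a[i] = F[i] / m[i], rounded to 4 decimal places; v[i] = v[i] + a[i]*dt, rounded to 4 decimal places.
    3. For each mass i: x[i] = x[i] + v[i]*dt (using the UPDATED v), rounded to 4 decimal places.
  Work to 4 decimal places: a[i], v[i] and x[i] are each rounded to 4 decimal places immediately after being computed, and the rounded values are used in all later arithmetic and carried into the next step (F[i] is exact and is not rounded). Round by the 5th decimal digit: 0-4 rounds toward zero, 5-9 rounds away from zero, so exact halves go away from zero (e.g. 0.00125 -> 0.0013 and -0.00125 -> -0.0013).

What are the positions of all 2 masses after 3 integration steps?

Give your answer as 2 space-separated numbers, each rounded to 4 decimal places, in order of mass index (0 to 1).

Answer: 7.6812 11.8920

Derivation:
Step 0: x=[5.0000 13.0000] v=[2.0000 0.0000]
Step 1: x=[5.8800 12.6800] v=[4.4000 -1.6000]
Step 2: x=[6.9072 12.2320] v=[5.1360 -2.2400]
Step 3: x=[7.6812 11.8920] v=[3.8701 -1.6998]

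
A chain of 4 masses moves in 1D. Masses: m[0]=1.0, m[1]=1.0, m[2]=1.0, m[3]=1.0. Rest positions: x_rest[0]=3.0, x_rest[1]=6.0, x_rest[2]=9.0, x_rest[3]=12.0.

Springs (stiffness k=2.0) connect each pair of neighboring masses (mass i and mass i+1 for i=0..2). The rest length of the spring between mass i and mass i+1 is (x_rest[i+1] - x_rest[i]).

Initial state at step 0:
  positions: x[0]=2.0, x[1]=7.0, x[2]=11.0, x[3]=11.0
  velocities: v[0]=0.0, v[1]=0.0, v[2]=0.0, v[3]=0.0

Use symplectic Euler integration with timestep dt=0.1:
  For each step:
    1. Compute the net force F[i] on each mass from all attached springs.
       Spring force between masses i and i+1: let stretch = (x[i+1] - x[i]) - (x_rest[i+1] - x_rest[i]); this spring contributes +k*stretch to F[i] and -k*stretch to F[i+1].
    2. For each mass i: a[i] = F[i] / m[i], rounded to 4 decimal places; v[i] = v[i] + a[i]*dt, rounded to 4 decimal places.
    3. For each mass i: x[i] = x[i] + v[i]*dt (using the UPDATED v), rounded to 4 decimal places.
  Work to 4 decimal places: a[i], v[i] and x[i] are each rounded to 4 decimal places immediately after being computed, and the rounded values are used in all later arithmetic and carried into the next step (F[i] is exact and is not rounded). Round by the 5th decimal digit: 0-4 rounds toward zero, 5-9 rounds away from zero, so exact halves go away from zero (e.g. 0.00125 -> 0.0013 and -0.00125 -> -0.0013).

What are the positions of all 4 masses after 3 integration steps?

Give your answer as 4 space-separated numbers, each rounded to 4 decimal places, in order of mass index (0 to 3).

Step 0: x=[2.0000 7.0000 11.0000 11.0000] v=[0.0000 0.0000 0.0000 0.0000]
Step 1: x=[2.0400 6.9800 10.9200 11.0600] v=[0.4000 -0.2000 -0.8000 0.6000]
Step 2: x=[2.1188 6.9400 10.7640 11.1772] v=[0.7880 -0.4000 -1.5600 1.1720]
Step 3: x=[2.2340 6.8801 10.5398 11.3461] v=[1.1522 -0.5994 -2.2422 1.6894]

Answer: 2.2340 6.8801 10.5398 11.3461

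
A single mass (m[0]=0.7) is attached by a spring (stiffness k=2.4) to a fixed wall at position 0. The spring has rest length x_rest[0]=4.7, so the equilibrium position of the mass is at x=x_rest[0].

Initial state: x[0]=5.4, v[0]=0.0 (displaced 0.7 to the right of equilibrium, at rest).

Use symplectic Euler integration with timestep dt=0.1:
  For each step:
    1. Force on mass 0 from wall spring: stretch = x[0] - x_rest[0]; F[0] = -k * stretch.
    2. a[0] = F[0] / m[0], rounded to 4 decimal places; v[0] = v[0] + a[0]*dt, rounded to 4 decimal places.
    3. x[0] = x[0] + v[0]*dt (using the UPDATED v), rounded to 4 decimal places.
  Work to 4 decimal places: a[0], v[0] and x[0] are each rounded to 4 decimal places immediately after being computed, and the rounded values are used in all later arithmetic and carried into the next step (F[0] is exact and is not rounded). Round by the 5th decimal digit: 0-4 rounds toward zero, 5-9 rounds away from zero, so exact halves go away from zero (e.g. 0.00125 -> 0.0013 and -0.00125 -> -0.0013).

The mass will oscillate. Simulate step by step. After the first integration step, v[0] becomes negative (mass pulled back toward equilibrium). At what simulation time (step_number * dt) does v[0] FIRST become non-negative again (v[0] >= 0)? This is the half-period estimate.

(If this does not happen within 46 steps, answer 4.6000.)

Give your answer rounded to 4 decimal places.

Step 0: x=[5.4000] v=[0.0000]
Step 1: x=[5.3760] v=[-0.2400]
Step 2: x=[5.3288] v=[-0.4718]
Step 3: x=[5.2601] v=[-0.6874]
Step 4: x=[5.1722] v=[-0.8794]
Step 5: x=[5.0681] v=[-1.0413]
Step 6: x=[4.9514] v=[-1.1675]
Step 7: x=[4.8260] v=[-1.2537]
Step 8: x=[4.6963] v=[-1.2969]
Step 9: x=[4.5667] v=[-1.2956]
Step 10: x=[4.4417] v=[-1.2499]
Step 11: x=[4.3256] v=[-1.1613]
Step 12: x=[4.2223] v=[-1.0329]
Step 13: x=[4.1354] v=[-0.8691]
Step 14: x=[4.0679] v=[-0.6755]
Step 15: x=[4.0220] v=[-0.4588]
Step 16: x=[3.9994] v=[-0.2263]
Step 17: x=[4.0008] v=[0.0139]
First v>=0 after going negative at step 17, time=1.7000

Answer: 1.7000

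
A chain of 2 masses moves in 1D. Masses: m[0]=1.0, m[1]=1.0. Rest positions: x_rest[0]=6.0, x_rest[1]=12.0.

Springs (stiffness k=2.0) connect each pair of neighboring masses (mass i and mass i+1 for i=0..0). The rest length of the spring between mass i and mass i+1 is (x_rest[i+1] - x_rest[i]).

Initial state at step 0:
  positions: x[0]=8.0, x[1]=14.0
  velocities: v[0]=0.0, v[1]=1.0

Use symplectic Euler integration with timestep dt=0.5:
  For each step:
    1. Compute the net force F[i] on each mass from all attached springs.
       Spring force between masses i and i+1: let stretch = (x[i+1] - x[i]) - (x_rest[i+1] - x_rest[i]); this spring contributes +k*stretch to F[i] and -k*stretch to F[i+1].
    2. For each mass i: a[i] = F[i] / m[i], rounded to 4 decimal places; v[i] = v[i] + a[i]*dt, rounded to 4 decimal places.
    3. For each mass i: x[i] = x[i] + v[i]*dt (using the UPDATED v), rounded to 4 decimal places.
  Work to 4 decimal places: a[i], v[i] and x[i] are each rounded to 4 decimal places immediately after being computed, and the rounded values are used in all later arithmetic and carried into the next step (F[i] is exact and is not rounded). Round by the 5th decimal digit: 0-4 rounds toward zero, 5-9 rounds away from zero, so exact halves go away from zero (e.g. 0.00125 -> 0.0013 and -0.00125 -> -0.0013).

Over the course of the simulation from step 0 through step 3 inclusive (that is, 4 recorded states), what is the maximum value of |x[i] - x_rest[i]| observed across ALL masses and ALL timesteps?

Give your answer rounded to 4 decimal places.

Step 0: x=[8.0000 14.0000] v=[0.0000 1.0000]
Step 1: x=[8.0000 14.5000] v=[0.0000 1.0000]
Step 2: x=[8.2500 14.7500] v=[0.5000 0.5000]
Step 3: x=[8.7500 14.7500] v=[1.0000 0.0000]
Max displacement = 2.7500

Answer: 2.7500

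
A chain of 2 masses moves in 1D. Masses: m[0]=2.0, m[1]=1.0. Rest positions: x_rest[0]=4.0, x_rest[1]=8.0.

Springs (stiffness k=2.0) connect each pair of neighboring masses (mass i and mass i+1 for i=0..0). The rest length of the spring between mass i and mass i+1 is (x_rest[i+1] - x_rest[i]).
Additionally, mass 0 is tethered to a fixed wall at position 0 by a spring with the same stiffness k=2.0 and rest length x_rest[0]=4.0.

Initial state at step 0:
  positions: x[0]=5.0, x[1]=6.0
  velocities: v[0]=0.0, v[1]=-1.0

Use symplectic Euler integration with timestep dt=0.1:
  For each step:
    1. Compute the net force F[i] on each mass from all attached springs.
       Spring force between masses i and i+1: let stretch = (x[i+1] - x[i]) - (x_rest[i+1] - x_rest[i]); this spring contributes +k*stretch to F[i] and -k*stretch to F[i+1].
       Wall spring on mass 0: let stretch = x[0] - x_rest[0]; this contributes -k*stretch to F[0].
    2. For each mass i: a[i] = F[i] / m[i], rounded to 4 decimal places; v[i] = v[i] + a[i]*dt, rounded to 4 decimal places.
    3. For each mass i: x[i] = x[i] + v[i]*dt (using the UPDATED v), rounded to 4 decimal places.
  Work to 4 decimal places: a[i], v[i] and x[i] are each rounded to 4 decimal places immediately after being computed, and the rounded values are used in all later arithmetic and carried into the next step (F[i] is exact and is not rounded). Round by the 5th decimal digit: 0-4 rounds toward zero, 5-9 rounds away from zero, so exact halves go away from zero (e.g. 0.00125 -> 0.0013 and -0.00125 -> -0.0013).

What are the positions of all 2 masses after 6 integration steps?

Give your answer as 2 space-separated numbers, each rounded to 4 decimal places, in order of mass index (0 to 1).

Step 0: x=[5.0000 6.0000] v=[0.0000 -1.0000]
Step 1: x=[4.9600 5.9600] v=[-0.4000 -0.4000]
Step 2: x=[4.8804 5.9800] v=[-0.7960 0.2000]
Step 3: x=[4.7630 6.0580] v=[-1.1741 0.7801]
Step 4: x=[4.6109 6.1901] v=[-1.5209 1.3211]
Step 5: x=[4.4285 6.3706] v=[-1.8241 1.8053]
Step 6: x=[4.2212 6.5923] v=[-2.0727 2.2169]

Answer: 4.2212 6.5923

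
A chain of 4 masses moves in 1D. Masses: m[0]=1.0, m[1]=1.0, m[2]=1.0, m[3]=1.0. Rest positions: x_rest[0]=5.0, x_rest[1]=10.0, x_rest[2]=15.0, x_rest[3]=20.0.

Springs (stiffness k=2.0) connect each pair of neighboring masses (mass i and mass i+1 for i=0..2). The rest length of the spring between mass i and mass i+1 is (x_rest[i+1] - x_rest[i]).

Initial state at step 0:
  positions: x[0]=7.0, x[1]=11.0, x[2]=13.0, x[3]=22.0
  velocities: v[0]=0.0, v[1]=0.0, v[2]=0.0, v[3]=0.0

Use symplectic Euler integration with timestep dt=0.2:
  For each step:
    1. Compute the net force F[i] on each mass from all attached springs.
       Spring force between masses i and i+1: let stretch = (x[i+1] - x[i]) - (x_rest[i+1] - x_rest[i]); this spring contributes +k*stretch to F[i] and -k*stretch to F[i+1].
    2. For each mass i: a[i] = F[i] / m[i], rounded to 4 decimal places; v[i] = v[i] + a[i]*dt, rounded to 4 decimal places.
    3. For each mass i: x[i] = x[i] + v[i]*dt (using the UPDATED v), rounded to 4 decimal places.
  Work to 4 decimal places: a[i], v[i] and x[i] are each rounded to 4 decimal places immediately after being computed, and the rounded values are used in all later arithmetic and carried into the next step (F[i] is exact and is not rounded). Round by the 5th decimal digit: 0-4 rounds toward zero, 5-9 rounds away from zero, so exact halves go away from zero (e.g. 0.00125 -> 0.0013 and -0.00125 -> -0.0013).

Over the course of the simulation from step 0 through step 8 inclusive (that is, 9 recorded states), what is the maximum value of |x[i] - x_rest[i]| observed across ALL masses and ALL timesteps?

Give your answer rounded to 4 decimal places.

Answer: 3.0882

Derivation:
Step 0: x=[7.0000 11.0000 13.0000 22.0000] v=[0.0000 0.0000 0.0000 0.0000]
Step 1: x=[6.9200 10.8400 13.5600 21.6800] v=[-0.4000 -0.8000 2.8000 -1.6000]
Step 2: x=[6.7536 10.5840 14.5520 21.1104] v=[-0.8320 -1.2800 4.9600 -2.8480]
Step 3: x=[6.4936 10.3390 15.7512 20.4161] v=[-1.2998 -1.2250 5.9962 -3.4714]
Step 4: x=[6.1413 10.2193 16.8907 19.7486] v=[-1.7616 -0.5983 5.6973 -3.3374]
Step 5: x=[5.7152 10.3071 17.7251 19.2525] v=[-2.1304 0.4391 4.1719 -2.4806]
Step 6: x=[5.2565 10.6210 18.0882 19.0342] v=[-2.2936 1.5695 1.8157 -1.0916]
Step 7: x=[4.8269 11.1031 17.9296 19.1402] v=[-2.1478 2.4106 -0.7928 0.5300]
Step 8: x=[4.4994 11.6292 17.3218 19.5494] v=[-1.6373 2.6307 -3.0392 2.0458]
Max displacement = 3.0882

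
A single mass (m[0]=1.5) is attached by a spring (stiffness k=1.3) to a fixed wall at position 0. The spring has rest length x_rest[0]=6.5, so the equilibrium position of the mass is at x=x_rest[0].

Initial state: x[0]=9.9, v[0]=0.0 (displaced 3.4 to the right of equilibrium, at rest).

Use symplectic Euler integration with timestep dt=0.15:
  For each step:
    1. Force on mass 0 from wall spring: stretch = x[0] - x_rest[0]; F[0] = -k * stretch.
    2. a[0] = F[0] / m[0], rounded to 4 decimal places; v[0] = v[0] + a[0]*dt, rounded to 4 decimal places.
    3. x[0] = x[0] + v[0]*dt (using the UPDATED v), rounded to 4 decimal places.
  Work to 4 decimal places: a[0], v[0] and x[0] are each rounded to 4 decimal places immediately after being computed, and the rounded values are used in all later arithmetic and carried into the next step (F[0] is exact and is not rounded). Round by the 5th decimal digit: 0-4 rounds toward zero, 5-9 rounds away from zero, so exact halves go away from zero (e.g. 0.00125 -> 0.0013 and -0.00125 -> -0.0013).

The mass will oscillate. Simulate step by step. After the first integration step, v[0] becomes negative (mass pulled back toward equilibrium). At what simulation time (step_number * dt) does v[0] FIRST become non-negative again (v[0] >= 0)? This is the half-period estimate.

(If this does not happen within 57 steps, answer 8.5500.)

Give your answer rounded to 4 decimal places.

Step 0: x=[9.9000] v=[0.0000]
Step 1: x=[9.8337] v=[-0.4420]
Step 2: x=[9.7024] v=[-0.8754]
Step 3: x=[9.5086] v=[-1.2917]
Step 4: x=[9.2562] v=[-1.6828]
Step 5: x=[8.9500] v=[-2.0411]
Step 6: x=[8.5961] v=[-2.3596]
Step 7: x=[8.2013] v=[-2.6321]
Step 8: x=[7.7733] v=[-2.8533]
Step 9: x=[7.3205] v=[-3.0188]
Step 10: x=[6.8517] v=[-3.1255]
Step 11: x=[6.3760] v=[-3.1712]
Step 12: x=[5.9027] v=[-3.1551]
Step 13: x=[5.4411] v=[-3.0774]
Step 14: x=[5.0001] v=[-2.9397]
Step 15: x=[4.5884] v=[-2.7447]
Step 16: x=[4.2140] v=[-2.4962]
Step 17: x=[3.8842] v=[-2.1990]
Step 18: x=[3.6054] v=[-1.8590]
Step 19: x=[3.3830] v=[-1.4827]
Step 20: x=[3.2214] v=[-1.0775]
Step 21: x=[3.1237] v=[-0.6513]
Step 22: x=[3.0918] v=[-0.2124]
Step 23: x=[3.1264] v=[0.2307]
First v>=0 after going negative at step 23, time=3.4500

Answer: 3.4500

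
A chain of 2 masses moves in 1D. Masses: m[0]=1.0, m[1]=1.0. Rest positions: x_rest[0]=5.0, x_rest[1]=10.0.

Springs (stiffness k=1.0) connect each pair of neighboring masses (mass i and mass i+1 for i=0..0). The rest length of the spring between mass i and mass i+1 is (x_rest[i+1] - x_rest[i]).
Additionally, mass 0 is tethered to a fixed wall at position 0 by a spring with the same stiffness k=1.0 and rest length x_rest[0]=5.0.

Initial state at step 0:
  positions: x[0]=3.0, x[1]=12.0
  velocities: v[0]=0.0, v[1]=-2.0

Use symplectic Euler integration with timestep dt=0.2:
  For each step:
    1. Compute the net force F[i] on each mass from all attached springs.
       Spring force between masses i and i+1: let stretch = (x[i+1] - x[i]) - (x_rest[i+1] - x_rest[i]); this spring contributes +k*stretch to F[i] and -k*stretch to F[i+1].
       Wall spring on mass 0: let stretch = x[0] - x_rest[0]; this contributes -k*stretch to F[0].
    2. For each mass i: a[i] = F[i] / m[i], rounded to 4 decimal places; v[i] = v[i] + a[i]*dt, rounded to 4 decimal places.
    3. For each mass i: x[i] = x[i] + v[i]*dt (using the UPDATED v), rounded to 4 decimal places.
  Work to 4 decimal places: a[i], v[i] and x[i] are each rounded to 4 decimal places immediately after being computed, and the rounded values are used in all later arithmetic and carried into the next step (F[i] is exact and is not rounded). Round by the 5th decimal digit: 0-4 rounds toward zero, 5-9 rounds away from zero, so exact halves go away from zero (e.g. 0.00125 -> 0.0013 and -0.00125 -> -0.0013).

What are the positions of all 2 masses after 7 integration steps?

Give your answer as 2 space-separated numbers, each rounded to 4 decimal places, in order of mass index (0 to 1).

Answer: 6.3368 7.1635

Derivation:
Step 0: x=[3.0000 12.0000] v=[0.0000 -2.0000]
Step 1: x=[3.2400 11.4400] v=[1.2000 -2.8000]
Step 2: x=[3.6784 10.7520] v=[2.1920 -3.4400]
Step 3: x=[4.2526 9.9811] v=[2.8710 -3.8547]
Step 4: x=[4.8858 9.1810] v=[3.1662 -4.0004]
Step 5: x=[5.4954 8.4091] v=[3.0481 -3.8594]
Step 6: x=[6.0018 7.7207] v=[2.5318 -3.4421]
Step 7: x=[6.3368 7.1635] v=[1.6752 -2.7859]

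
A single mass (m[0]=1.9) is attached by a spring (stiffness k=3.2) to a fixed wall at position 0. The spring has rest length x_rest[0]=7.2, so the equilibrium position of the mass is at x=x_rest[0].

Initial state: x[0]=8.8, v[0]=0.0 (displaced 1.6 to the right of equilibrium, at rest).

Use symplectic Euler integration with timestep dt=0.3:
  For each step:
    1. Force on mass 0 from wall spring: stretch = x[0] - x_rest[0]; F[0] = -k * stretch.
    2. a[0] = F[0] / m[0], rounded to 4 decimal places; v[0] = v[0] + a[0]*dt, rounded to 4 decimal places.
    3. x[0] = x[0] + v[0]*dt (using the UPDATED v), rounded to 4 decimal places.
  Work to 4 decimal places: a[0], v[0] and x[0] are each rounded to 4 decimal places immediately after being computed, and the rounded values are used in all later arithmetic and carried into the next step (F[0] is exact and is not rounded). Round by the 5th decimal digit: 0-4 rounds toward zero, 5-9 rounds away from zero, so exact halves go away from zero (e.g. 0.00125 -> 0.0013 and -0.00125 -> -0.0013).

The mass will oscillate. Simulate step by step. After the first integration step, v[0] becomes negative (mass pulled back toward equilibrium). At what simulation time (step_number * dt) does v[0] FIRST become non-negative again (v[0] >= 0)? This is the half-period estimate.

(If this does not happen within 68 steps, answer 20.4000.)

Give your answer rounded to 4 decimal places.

Answer: 2.7000

Derivation:
Step 0: x=[8.8000] v=[0.0000]
Step 1: x=[8.5575] v=[-0.8084]
Step 2: x=[8.1092] v=[-1.4943]
Step 3: x=[7.5231] v=[-1.9537]
Step 4: x=[6.8880] v=[-2.1170]
Step 5: x=[6.3002] v=[-1.9594]
Step 6: x=[5.8488] v=[-1.5048]
Step 7: x=[5.6022] v=[-0.8221]
Step 8: x=[5.5978] v=[-0.0148]
Step 9: x=[5.8362] v=[0.7947]
First v>=0 after going negative at step 9, time=2.7000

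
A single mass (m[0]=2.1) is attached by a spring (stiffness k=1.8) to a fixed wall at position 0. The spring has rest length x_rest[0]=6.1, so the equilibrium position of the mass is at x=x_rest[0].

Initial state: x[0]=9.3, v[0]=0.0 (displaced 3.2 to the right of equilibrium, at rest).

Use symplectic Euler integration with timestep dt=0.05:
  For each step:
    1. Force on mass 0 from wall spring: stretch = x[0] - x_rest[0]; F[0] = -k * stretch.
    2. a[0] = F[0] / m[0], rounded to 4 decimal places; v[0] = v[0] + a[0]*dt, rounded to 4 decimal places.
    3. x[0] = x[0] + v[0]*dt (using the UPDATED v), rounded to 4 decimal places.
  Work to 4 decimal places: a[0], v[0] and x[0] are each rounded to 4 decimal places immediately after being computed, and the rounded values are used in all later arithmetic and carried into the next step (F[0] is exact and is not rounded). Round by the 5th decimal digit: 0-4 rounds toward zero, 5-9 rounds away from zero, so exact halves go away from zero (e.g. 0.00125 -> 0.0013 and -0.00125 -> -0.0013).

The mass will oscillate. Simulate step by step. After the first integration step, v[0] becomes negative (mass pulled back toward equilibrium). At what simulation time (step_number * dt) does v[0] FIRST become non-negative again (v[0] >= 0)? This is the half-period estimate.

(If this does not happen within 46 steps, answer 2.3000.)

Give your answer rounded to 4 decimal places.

Step 0: x=[9.3000] v=[0.0000]
Step 1: x=[9.2931] v=[-0.1371]
Step 2: x=[9.2794] v=[-0.2739]
Step 3: x=[9.2589] v=[-0.4102]
Step 4: x=[9.2316] v=[-0.5456]
Step 5: x=[9.1976] v=[-0.6798]
Step 6: x=[9.1570] v=[-0.8126]
Step 7: x=[9.1098] v=[-0.9436]
Step 8: x=[9.0562] v=[-1.0726]
Step 9: x=[8.9962] v=[-1.1993]
Step 10: x=[8.9300] v=[-1.3234]
Step 11: x=[8.8578] v=[-1.4447]
Step 12: x=[8.7797] v=[-1.5629]
Step 13: x=[8.6958] v=[-1.6777]
Step 14: x=[8.6064] v=[-1.7890]
Step 15: x=[8.5116] v=[-1.8964]
Step 16: x=[8.4116] v=[-1.9998]
Step 17: x=[8.3067] v=[-2.0989]
Step 18: x=[8.1970] v=[-2.1935]
Step 19: x=[8.0828] v=[-2.2834]
Step 20: x=[7.9644] v=[-2.3684]
Step 21: x=[7.8420] v=[-2.4483]
Step 22: x=[7.7159] v=[-2.5230]
Step 23: x=[7.5863] v=[-2.5923]
Step 24: x=[7.4535] v=[-2.6560]
Step 25: x=[7.3178] v=[-2.7140]
Step 26: x=[7.1795] v=[-2.7662]
Step 27: x=[7.0389] v=[-2.8125]
Step 28: x=[6.8963] v=[-2.8527]
Step 29: x=[6.7520] v=[-2.8868]
Step 30: x=[6.6063] v=[-2.9147]
Step 31: x=[6.4595] v=[-2.9364]
Step 32: x=[6.3119] v=[-2.9518]
Step 33: x=[6.1639] v=[-2.9609]
Step 34: x=[6.0157] v=[-2.9636]
Step 35: x=[5.8677] v=[-2.9600]
Step 36: x=[5.7202] v=[-2.9500]
Step 37: x=[5.5735] v=[-2.9337]
Step 38: x=[5.4279] v=[-2.9111]
Step 39: x=[5.2838] v=[-2.8823]
Step 40: x=[5.1414] v=[-2.8473]
Step 41: x=[5.0011] v=[-2.8062]
Step 42: x=[4.8631] v=[-2.7591]
Step 43: x=[4.7278] v=[-2.7061]
Step 44: x=[4.5954] v=[-2.6473]
Step 45: x=[4.4663] v=[-2.5828]
Step 46: x=[4.3407] v=[-2.5128]
v[0] did not become non-negative within 46 steps; using fallback time=2.3000

Answer: 2.3000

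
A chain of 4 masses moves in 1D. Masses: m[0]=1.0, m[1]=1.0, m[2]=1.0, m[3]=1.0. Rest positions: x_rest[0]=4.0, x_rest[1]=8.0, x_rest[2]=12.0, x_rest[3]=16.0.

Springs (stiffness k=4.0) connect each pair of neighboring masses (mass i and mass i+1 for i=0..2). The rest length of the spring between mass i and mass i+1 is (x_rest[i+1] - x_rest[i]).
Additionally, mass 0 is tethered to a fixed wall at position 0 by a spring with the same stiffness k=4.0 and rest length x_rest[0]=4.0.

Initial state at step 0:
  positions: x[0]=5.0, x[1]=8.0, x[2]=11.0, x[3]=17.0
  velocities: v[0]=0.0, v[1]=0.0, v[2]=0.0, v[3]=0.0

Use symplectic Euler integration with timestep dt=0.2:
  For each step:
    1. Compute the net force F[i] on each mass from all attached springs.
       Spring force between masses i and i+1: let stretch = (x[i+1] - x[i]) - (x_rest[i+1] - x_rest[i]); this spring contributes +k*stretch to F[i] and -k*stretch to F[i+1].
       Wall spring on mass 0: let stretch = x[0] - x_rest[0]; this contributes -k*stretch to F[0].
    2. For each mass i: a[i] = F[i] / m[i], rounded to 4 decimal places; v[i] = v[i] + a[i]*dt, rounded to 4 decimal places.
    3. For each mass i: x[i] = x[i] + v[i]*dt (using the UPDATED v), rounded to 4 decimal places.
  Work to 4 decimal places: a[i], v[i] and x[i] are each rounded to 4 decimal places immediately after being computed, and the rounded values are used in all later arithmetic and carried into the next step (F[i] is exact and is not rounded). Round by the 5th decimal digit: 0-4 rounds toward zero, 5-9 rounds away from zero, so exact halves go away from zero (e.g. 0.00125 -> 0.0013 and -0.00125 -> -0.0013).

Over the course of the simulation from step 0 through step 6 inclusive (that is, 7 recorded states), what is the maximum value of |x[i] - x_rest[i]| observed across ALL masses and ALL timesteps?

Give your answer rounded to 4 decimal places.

Step 0: x=[5.0000 8.0000 11.0000 17.0000] v=[0.0000 0.0000 0.0000 0.0000]
Step 1: x=[4.6800 8.0000 11.4800 16.6800] v=[-1.6000 0.0000 2.4000 -1.6000]
Step 2: x=[4.1424 8.0256 12.2352 16.1680] v=[-2.6880 0.1280 3.7760 -2.5600]
Step 3: x=[3.5633 8.1034 12.9461 15.6668] v=[-2.8954 0.3891 3.5546 -2.5062]
Step 4: x=[3.1405 8.2296 13.3175 15.3702] v=[-2.1140 0.6312 1.8570 -1.4828]
Step 5: x=[3.0295 8.3556 13.2033 15.3852] v=[-0.5551 0.6302 -0.5712 0.0750]
Step 6: x=[3.2859 8.4051 12.6625 15.6911] v=[1.2822 0.2475 -2.7038 1.5295]
Max displacement = 1.3175

Answer: 1.3175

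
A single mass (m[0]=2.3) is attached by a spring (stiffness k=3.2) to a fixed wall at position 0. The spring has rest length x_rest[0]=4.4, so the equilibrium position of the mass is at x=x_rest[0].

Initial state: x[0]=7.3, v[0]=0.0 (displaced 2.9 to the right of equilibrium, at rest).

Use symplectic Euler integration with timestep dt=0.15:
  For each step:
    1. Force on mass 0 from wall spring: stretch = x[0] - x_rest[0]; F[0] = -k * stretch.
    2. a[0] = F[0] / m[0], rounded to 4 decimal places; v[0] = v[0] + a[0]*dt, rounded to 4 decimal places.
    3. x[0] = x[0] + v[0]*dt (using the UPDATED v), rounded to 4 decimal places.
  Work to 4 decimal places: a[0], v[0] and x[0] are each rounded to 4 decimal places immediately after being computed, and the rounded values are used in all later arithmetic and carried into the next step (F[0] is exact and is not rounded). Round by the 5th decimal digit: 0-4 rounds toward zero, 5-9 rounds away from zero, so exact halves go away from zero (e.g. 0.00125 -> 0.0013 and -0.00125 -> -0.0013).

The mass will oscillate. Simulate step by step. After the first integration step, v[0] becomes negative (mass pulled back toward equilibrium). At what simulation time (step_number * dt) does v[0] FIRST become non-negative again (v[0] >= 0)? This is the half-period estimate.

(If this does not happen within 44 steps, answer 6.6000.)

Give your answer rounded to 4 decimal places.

Step 0: x=[7.3000] v=[0.0000]
Step 1: x=[7.2092] v=[-0.6052]
Step 2: x=[7.0305] v=[-1.1915]
Step 3: x=[6.7694] v=[-1.7405]
Step 4: x=[6.4342] v=[-2.2350]
Step 5: x=[6.0353] v=[-2.6595]
Step 6: x=[5.5852] v=[-3.0008]
Step 7: x=[5.0980] v=[-3.2482]
Step 8: x=[4.5889] v=[-3.3939]
Step 9: x=[4.0739] v=[-3.4333]
Step 10: x=[3.5691] v=[-3.3652]
Step 11: x=[3.0903] v=[-3.1918]
Step 12: x=[2.6525] v=[-2.9185]
Step 13: x=[2.2694] v=[-2.5538]
Step 14: x=[1.9530] v=[-2.1092]
Step 15: x=[1.7132] v=[-1.5985]
Step 16: x=[1.5575] v=[-1.0378]
Step 17: x=[1.4908] v=[-0.4446]
Step 18: x=[1.5152] v=[0.1625]
First v>=0 after going negative at step 18, time=2.7000

Answer: 2.7000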